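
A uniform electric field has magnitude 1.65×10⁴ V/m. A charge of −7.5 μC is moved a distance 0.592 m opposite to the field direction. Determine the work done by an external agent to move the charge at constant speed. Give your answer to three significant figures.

-0.0733 J

The potential change for a displacement 0.592 m opposite to the field direction is ΔV = +Ed = 9770 V.
W_ext = qΔV = -0.0733 J.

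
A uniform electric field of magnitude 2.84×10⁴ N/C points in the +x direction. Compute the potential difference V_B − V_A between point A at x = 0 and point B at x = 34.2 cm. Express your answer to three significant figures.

-9710 V

In a uniform field, potential decreases in the direction of E: V_B − V_A = −E·Δx.
V_B − V_A = −(2.84×10⁴ V/m)(0.342 m) = -9710 V.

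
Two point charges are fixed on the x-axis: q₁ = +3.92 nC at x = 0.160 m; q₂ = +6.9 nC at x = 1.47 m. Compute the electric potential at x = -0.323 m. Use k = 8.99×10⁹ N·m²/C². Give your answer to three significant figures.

The total potential is the scalar sum of each charge's contribution, V = Σ kqᵢ/rᵢ.
Distances from the field point to each charge: r₁ = 0.483 m, r₂ = 1.79 m.
V = k[(3.92×10⁻⁹)/(0.483) + (6.90×10⁻⁹)/(1.79)] = 108 V.

108 V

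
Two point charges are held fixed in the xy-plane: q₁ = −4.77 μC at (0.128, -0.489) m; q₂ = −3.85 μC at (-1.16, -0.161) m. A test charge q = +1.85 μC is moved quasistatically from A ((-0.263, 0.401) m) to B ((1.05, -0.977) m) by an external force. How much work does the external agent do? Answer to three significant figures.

For quasistatic motion the external work equals the change in potential energy: W_ext = qΔV = q(V_B − V_A).
At A: distances to the source charges are 0.972 m, 1.06 m; V_A = Σ kqᵢ/rᵢ = -7.68×10⁴ V.
At B: distances to the source charges are 1.04 m, 2.36 m; V_B = Σ kqᵢ/rᵢ = -5.58×10⁴ V.
ΔV = V_B − V_A = 2.10×10⁴ V.
W_ext = qΔV = (1.85×10⁻⁶ C)(2.10×10⁴ V) = 0.0389 J.

0.0389 J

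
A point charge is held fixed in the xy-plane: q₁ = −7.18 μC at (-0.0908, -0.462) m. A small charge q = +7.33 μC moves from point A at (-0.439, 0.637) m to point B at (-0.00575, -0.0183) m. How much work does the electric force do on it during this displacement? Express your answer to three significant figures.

The work done by the electric force is W_field = −ΔU = −q(V_B − V_A) = q(V_A − V_B).
At A: distance to the source charge is 1.15 m; V_A = kq₁/r = -5.60×10⁴ V.
At B: distance to the source charge is 0.452 m; V_B = kq₁/r = -1.43×10⁵ V.
ΔV = V_B − V_A = -8.69×10⁴ V.
W_field = −qΔV = −(7.33×10⁻⁶ C)(-8.69×10⁴ V) = 0.637 J.

0.637 J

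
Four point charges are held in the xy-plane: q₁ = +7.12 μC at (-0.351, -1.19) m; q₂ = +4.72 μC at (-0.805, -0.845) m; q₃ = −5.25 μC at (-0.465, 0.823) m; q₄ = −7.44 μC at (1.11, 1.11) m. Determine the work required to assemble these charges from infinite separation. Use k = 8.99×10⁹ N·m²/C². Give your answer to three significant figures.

0.162 J

The assembly work is the sum of pairwise potential energies, U = Σ_{i<j} kqᵢqⱼ/rᵢⱼ.
Pair separations: r₁₂ = 0.570 m, r₁₃ = 2.02 m, r₁₄ = 2.72 m, r₂₃ = 1.70 m, r₂₄ = 2.74 m, r₃₄ = 1.60 m.
Summing all 6 pair terms gives U = 0.162 J.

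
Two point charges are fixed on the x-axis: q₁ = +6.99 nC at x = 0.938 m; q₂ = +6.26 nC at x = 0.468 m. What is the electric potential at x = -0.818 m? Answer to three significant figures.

Electric potential is a scalar, so the contributions from each charge add algebraically: V = Σ kqᵢ/rᵢ.
Distances from the field point to each charge: r₁ = 1.76 m, r₂ = 1.29 m.
V = k[(6.99×10⁻⁹)/(1.76) + (6.26×10⁻⁹)/(1.29)] = 79.5 V.

79.5 V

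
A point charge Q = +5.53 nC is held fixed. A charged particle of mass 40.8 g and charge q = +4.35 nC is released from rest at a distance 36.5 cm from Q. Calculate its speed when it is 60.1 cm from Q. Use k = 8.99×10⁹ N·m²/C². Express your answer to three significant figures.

Only the electrostatic force acts, so mechanical energy is conserved: ½mv² = U₁ − U₂ = kQq(1/r₁ − 1/r₂).
U₁ − U₂ = (8.99×10⁹ N·m²/C²)(5.53×10⁻⁹ C)(4.35×10⁻⁹ C)(1/0.365 − 1/0.601) = 2.33×10⁻⁷ J.
v = √(2·2.33×10⁻⁷/0.0408) = 3.38×10⁻³ m/s.

3.38×10⁻³ m/s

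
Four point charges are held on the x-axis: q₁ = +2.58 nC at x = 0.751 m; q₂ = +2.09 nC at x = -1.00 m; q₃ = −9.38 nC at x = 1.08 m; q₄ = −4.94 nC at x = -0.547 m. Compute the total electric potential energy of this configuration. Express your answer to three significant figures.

-7.55×10⁻⁷ J

The work to assemble the configuration equals its total potential energy, U = Σ kqᵢqⱼ/rᵢⱼ over all pairs.
Pair separations: r₁₂ = 1.75 m, r₁₃ = 0.329 m, r₁₄ = 1.30 m, r₂₃ = 2.08 m, r₂₄ = 0.453 m, r₃₄ = 1.63 m.
Summing all 6 pair terms gives U = -7.55×10⁻⁷ J.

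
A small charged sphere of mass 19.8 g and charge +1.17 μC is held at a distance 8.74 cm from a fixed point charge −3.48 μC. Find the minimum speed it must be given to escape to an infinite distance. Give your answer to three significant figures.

To just escape, total mechanical energy must reach zero at infinity: ½mv²_min + U = 0, so ½mv²_min = −U = |kQq|/r.
|U| = |kQq|/r = (8.99×10⁹ N·m²/C²)(3.48×10⁻⁶)(1.17×10⁻⁶)/(0.0874) = 0.419 J.
v_min = √(2|U|/m) = √(2·0.419/0.0198) = 6.50 m/s.

6.50 m/s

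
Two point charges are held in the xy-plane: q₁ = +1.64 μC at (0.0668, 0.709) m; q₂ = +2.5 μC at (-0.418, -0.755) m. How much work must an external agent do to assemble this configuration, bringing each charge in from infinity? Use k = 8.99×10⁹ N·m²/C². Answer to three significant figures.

0.0239 J

The assembly work is the sum of pairwise potential energies, U = Σ_{i<j} kqᵢqⱼ/rᵢⱼ.
Pair separations: r₁₂ = 1.54 m.
U = (0.0239) = 0.0239 J.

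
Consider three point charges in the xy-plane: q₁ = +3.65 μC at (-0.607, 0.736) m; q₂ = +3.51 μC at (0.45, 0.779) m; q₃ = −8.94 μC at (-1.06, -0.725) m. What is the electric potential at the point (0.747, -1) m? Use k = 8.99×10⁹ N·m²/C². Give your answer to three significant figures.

The total potential is the scalar sum of each charge's contribution, V = Σ kqᵢ/rᵢ.
Distances from the field point to each charge: r₁ = 2.20 m, r₂ = 1.80 m, r₃ = 1.83 m.
V = k[(3.65×10⁻⁶)/(2.20) + (3.51×10⁻⁶)/(1.80) + (-8.94×10⁻⁶)/(1.83)] = -1.16×10⁴ V.

-1.16×10⁴ V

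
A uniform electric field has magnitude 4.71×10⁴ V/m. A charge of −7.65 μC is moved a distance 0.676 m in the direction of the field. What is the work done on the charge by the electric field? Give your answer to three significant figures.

The potential change for a displacement 0.676 m in the direction of the field is ΔV = −Ed = -3.18×10⁴ V.
W_field = −qΔV = -0.244 J.

-0.244 J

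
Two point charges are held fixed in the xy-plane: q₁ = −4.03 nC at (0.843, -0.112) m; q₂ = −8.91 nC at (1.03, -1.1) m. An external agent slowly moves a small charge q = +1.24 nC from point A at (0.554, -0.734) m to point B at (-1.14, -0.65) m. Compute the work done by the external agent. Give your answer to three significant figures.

1.64×10⁻⁷ J

For quasistatic motion the external work equals the change in potential energy: W_ext = qΔV = q(V_B − V_A).
At A: distances to the source charges are 0.686 m, 0.600 m; V_A = Σ kqᵢ/rᵢ = -186 V.
At B: distances to the source charges are 2.05 m, 2.22 m; V_B = Σ kqᵢ/rᵢ = -53.8 V.
ΔV = V_B − V_A = 132 V.
W_ext = qΔV = (1.24×10⁻⁹ C)(132 V) = 1.64×10⁻⁷ J.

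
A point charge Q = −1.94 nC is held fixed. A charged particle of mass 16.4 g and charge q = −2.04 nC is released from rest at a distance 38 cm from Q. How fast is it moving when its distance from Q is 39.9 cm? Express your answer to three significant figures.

Only the electrostatic force acts, so mechanical energy is conserved: ½mv² = U₁ − U₂ = kQq(1/r₁ − 1/r₂).
U₁ − U₂ = (8.99×10⁹ N·m²/C²)(-1.94×10⁻⁹ C)(-2.04×10⁻⁹ C)(1/0.380 − 1/0.399) = 4.46×10⁻⁹ J.
v = √(2·4.46×10⁻⁹/0.0164) = 7.37×10⁻⁴ m/s.

7.37×10⁻⁴ m/s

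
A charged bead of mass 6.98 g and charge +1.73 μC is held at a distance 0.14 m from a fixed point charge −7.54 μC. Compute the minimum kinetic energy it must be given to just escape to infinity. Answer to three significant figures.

To just escape, total mechanical energy must reach zero at infinity: ½mv²_min + U = 0, so ½mv²_min = −U = |kQq|/r.
|U| = |kQq|/r = (8.99×10⁹ N·m²/C²)(7.54×10⁻⁶)(1.73×10⁻⁶)/(0.140) = 0.838 J.

0.838 J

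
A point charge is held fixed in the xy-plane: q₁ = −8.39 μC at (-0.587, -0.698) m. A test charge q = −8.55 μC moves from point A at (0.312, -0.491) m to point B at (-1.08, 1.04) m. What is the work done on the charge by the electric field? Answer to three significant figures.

The work done by the electric force is W_field = −ΔU = −q(V_B − V_A) = q(V_A − V_B).
At A: distance to the source charge is 0.923 m; V_A = kq₁/r = -8.18×10⁴ V.
At B: distance to the source charge is 1.81 m; V_B = kq₁/r = -4.18×10⁴ V.
ΔV = V_B − V_A = 4.00×10⁴ V.
W_field = −qΔV = −(-8.55×10⁻⁶ C)(4.00×10⁴ V) = 0.342 J.

0.342 J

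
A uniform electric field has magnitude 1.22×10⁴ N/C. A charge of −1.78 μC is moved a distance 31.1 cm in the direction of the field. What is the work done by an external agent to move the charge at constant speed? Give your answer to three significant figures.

6.75×10⁻³ J

The potential change for a displacement 31.1 cm in the direction of the field is ΔV = −Ed = -3790 V.
W_ext = qΔV = 6.75×10⁻³ J.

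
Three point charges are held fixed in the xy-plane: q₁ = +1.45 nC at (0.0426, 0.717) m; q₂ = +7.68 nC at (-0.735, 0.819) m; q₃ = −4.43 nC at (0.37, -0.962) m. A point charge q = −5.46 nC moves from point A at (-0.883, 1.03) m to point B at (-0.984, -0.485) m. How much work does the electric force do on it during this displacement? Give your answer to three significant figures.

The work done by the electric force is W_field = −ΔU = −q(V_B − V_A) = q(V_A − V_B).
At A: distances to the source charges are 0.977 m, 0.258 m, 2.35 m; V_A = Σ kqᵢ/rᵢ = 264 V.
At B: distances to the source charges are 1.58 m, 1.33 m, 1.44 m; V_B = Σ kqᵢ/rᵢ = 32.5 V.
ΔV = V_B − V_A = -232 V.
W_field = −qΔV = −(-5.46×10⁻⁹ C)(-232 V) = -1.27×10⁻⁶ J.

-1.27×10⁻⁶ J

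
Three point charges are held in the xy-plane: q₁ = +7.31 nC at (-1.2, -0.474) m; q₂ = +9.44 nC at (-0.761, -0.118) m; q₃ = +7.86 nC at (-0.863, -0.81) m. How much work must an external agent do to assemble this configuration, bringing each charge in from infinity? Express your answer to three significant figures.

3.14×10⁻⁶ J

The assembly work is the sum of pairwise potential energies, U = Σ_{i<j} kqᵢqⱼ/rᵢⱼ.
Pair separations: r₁₂ = 0.565 m, r₁₃ = 0.476 m, r₂₃ = 0.699 m.
U = (1.10×10⁻⁶) + (1.09×10⁻⁶) + (9.54×10⁻⁷) = 3.14×10⁻⁶ J.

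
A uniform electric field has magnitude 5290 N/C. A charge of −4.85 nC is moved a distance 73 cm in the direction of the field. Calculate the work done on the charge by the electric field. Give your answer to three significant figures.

-1.87×10⁻⁵ J

The potential change for a displacement 73 cm in the direction of the field is ΔV = −Ed = -3860 V.
W_field = −qΔV = -1.87×10⁻⁵ J.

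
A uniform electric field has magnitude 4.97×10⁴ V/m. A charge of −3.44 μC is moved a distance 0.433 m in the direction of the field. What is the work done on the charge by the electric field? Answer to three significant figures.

-0.0740 J

The potential change for a displacement 0.433 m in the direction of the field is ΔV = −Ed = -2.15×10⁴ V.
W_field = −qΔV = -0.0740 J.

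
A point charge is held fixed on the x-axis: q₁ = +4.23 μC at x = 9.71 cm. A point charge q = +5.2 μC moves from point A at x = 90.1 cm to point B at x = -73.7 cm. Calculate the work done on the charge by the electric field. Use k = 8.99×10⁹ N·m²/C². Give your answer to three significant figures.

8.91×10⁻³ J

The work done by the electric force is W_field = −ΔU = −q(V_B − V_A) = q(V_A − V_B).
At A: distance to the source charge is 0.804 m; V_A = kq₁/r = 4.73×10⁴ V.
At B: distance to the source charge is 0.834 m; V_B = kq₁/r = 4.56×10⁴ V.
ΔV = V_B − V_A = -1710 V.
W_field = −qΔV = −(5.20×10⁻⁶ C)(-1710 V) = 8.91×10⁻³ J.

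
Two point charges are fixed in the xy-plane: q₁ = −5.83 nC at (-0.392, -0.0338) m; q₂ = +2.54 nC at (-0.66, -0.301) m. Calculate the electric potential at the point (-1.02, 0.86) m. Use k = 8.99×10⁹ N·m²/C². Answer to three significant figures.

-29.2 V

The total potential is the scalar sum of each charge's contribution, V = Σ kqᵢ/rᵢ.
Distances from the field point to each charge: r₁ = 1.09 m, r₂ = 1.22 m.
V = k[(-5.83×10⁻⁹)/(1.09) + (2.54×10⁻⁹)/(1.22)] = -29.2 V.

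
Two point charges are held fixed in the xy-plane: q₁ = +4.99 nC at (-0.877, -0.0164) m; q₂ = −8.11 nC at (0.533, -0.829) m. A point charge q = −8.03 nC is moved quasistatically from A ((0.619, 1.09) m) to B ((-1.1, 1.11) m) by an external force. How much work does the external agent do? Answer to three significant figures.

-1.94×10⁻⁷ J

For quasistatic motion the external work equals the change in potential energy: W_ext = qΔV = q(V_B − V_A).
At A: distances to the source charges are 1.86 m, 1.92 m; V_A = Σ kqᵢ/rᵢ = -13.8 V.
At B: distances to the source charges are 1.15 m, 2.54 m; V_B = Σ kqᵢ/rᵢ = 10.3 V.
ΔV = V_B − V_A = 24.2 V.
W_ext = qΔV = (-8.03×10⁻⁹ C)(24.2 V) = -1.94×10⁻⁷ J.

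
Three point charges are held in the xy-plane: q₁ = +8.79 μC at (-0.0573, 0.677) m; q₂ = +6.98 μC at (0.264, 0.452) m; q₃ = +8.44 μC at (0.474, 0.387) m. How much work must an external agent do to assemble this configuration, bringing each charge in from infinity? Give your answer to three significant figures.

4.92 J

The assembly work is the sum of pairwise potential energies, U = Σ_{i<j} kqᵢqⱼ/rᵢⱼ.
Pair separations: r₁₂ = 0.392 m, r₁₃ = 0.605 m, r₂₃ = 0.220 m.
U = (1.41) + (1.10) + (2.41) = 4.92 J.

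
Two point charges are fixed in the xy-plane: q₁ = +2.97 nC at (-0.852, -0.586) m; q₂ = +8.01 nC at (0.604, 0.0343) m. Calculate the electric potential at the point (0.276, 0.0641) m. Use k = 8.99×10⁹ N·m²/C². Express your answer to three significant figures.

The total potential is the scalar sum of each charge's contribution, V = Σ kqᵢ/rᵢ.
Distances from the field point to each charge: r₁ = 1.30 m, r₂ = 0.329 m.
V = k[(2.97×10⁻⁹)/(1.30) + (8.01×10⁻⁹)/(0.329)] = 239 V.

239 V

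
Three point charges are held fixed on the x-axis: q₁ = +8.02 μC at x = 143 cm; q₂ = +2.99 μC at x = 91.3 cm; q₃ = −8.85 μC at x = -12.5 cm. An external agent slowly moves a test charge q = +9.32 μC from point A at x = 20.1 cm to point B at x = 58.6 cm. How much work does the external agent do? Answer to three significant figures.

For quasistatic motion the external work equals the change in potential energy: W_ext = qΔV = q(V_B − V_A).
At A: distances to the source charges are 1.23 m, 0.712 m, 0.326 m; V_A = Σ kqᵢ/rᵢ = -1.48×10⁵ V.
At B: distances to the source charges are 0.844 m, 0.327 m, 0.711 m; V_B = Σ kqᵢ/rᵢ = 5.57×10⁴ V.
ΔV = V_B − V_A = 2.03×10⁵ V.
W_ext = qΔV = (9.32×10⁻⁶ C)(2.03×10⁵ V) = 1.90 J.

1.90 J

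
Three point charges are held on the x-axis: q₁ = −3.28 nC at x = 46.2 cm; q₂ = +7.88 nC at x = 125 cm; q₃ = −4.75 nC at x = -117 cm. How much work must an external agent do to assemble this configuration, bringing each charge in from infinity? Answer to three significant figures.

The work to assemble the configuration equals its total potential energy, U = Σ kqᵢqⱼ/rᵢⱼ over all pairs.
Pair separations: r₁₂ = 0.788 m, r₁₃ = 1.63 m, r₂₃ = 2.42 m.
U = (-2.95×10⁻⁷) + (8.58×10⁻⁸) + (-1.39×10⁻⁷) = -3.48×10⁻⁷ J.

-3.48×10⁻⁷ J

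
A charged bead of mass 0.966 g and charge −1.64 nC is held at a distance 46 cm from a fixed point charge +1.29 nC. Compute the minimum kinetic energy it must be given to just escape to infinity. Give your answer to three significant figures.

4.13×10⁻⁸ J

To just escape, total mechanical energy must reach zero at infinity: ½mv²_min + U = 0, so ½mv²_min = −U = |kQq|/r.
|U| = |kQq|/r = (8.99×10⁹ N·m²/C²)(1.29×10⁻⁹)(1.64×10⁻⁹)/(0.460) = 4.13×10⁻⁸ J.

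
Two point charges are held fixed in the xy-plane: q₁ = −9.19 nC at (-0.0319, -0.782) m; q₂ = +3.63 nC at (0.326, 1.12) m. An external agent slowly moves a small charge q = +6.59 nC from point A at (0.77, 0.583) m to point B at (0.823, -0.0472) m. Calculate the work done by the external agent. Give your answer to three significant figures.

For quasistatic motion the external work equals the change in potential energy: W_ext = qΔV = q(V_B − V_A).
At A: distances to the source charges are 1.58 m, 0.697 m; V_A = Σ kqᵢ/rᵢ = -5.35 V.
At B: distances to the source charges are 1.13 m, 1.27 m; V_B = Σ kqᵢ/rᵢ = -47.6 V.
ΔV = V_B − V_A = -42.2 V.
W_ext = qΔV = (6.59×10⁻⁹ C)(-42.2 V) = -2.78×10⁻⁷ J.

-2.78×10⁻⁷ J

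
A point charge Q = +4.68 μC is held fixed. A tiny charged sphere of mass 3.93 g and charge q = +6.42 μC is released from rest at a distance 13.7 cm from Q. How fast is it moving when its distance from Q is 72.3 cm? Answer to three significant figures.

28.5 m/s

Only the electrostatic force acts, so mechanical energy is conserved: ½mv² = U₁ − U₂ = kQq(1/r₁ − 1/r₂).
U₁ − U₂ = (8.99×10⁹ N·m²/C²)(4.68×10⁻⁶ C)(6.42×10⁻⁶ C)(1/0.137 − 1/0.723) = 1.60 J.
v = √(2·1.60/3.93×10⁻³) = 28.5 m/s.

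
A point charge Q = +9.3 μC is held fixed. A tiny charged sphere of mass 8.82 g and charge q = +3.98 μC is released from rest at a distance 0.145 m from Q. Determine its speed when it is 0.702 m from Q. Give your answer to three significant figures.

Only the electrostatic force acts, so mechanical energy is conserved: ½mv² = U₁ − U₂ = kQq(1/r₁ − 1/r₂).
U₁ − U₂ = (8.99×10⁹ N·m²/C²)(9.30×10⁻⁶ C)(3.98×10⁻⁶ C)(1/0.145 − 1/0.702) = 1.82 J.
v = √(2·1.82/8.82×10⁻³) = 20.3 m/s.

20.3 m/s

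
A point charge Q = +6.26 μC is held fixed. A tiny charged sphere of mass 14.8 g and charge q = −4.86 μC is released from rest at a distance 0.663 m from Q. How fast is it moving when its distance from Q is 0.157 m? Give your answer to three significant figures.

Only the electrostatic force acts, so mechanical energy is conserved: ½mv² = U₁ − U₂ = kQq(1/r₁ − 1/r₂).
U₁ − U₂ = (8.99×10⁹ N·m²/C²)(6.26×10⁻⁶ C)(-4.86×10⁻⁶ C)(1/0.663 − 1/0.157) = 1.33 J.
v = √(2·1.33/0.0148) = 13.4 m/s.

13.4 m/s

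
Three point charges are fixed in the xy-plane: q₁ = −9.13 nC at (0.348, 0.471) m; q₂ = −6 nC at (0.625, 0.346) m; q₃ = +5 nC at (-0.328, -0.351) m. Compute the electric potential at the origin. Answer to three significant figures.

Electric potential is a scalar, so the contributions from each charge add algebraically: V = Σ kqᵢ/rᵢ.
Distances from the field point to each charge: r₁ = 0.586 m, r₂ = 0.714 m, r₃ = 0.480 m.
V = k[(-9.13×10⁻⁹)/(0.586) + (-6.00×10⁻⁹)/(0.714) + (5.00×10⁻⁹)/(0.480)] = -122 V.

-122 V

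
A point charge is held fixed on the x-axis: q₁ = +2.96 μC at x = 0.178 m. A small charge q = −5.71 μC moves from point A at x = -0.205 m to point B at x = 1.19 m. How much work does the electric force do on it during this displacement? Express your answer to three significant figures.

-0.247 J

The work done by the electric force is W_field = −ΔU = −q(V_B − V_A) = q(V_A − V_B).
At A: distance to the source charge is 0.383 m; V_A = kq₁/r = 6.95×10⁴ V.
At B: distance to the source charge is 1.01 m; V_B = kq₁/r = 2.63×10⁴ V.
ΔV = V_B − V_A = -4.32×10⁴ V.
W_field = −qΔV = −(-5.71×10⁻⁶ C)(-4.32×10⁴ V) = -0.247 J.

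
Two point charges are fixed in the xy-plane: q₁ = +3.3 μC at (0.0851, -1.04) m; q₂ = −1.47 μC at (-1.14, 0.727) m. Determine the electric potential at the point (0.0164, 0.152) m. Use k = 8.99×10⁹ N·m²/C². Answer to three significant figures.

1.46×10⁴ V

Electric potential is a scalar, so the contributions from each charge add algebraically: V = Σ kqᵢ/rᵢ.
Distances from the field point to each charge: r₁ = 1.19 m, r₂ = 1.29 m.
V = k[(3.30×10⁻⁶)/(1.19) + (-1.47×10⁻⁶)/(1.29)] = 1.46×10⁴ V.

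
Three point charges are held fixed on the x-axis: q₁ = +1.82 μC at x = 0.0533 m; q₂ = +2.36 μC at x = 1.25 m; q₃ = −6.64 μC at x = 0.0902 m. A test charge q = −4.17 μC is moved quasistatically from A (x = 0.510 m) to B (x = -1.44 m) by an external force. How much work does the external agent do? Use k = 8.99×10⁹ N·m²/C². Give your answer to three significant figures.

-0.240 J

For quasistatic motion the external work equals the change in potential energy: W_ext = qΔV = q(V_B − V_A).
At A: distances to the source charges are 0.457 m, 0.740 m, 0.420 m; V_A = Σ kqᵢ/rᵢ = -7.77×10⁴ V.
At B: distances to the source charges are 1.49 m, 2.69 m, 1.53 m; V_B = Σ kqᵢ/rᵢ = -2.02×10⁴ V.
ΔV = V_B − V_A = 5.75×10⁴ V.
W_ext = qΔV = (-4.17×10⁻⁶ C)(5.75×10⁴ V) = -0.240 J.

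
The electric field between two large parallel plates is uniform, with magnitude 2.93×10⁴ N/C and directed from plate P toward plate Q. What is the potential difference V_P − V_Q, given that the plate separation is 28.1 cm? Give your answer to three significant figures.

In a uniform field, potential decreases in the direction of E: ΔV = −E·d for a displacement d parallel to E.
Going from Q to P is a displacement of 28.1 cm opposite to the field, so V_P − V_Q = +Ed = 8230 V.

8230 V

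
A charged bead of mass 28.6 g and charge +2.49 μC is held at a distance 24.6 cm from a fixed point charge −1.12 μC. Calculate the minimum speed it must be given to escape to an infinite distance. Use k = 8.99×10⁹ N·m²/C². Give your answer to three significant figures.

2.67 m/s

To just escape, total mechanical energy must reach zero at infinity: ½mv²_min + U = 0, so ½mv²_min = −U = |kQq|/r.
|U| = |kQq|/r = (8.99×10⁹ N·m²/C²)(1.12×10⁻⁶)(2.49×10⁻⁶)/(0.246) = 0.102 J.
v_min = √(2|U|/m) = √(2·0.102/0.0286) = 2.67 m/s.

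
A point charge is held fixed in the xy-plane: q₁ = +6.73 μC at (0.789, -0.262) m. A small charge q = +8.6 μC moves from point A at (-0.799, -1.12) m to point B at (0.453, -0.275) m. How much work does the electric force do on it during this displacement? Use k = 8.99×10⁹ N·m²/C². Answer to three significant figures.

The work done by the electric force is W_field = −ΔU = −q(V_B − V_A) = q(V_A − V_B).
At A: distance to the source charge is 1.80 m; V_A = kq₁/r = 3.35×10⁴ V.
At B: distance to the source charge is 0.336 m; V_B = kq₁/r = 1.80×10⁵ V.
ΔV = V_B − V_A = 1.46×10⁵ V.
W_field = −qΔV = −(8.60×10⁻⁶ C)(1.46×10⁵ V) = -1.26 J.

-1.26 J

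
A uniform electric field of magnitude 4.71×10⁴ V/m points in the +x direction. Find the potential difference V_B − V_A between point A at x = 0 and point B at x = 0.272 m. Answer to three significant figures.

-1.28×10⁴ V

In a uniform field, potential decreases in the direction of E: V_B − V_A = −E·Δx.
V_B − V_A = −(4.71×10⁴ V/m)(0.272 m) = -1.28×10⁴ V.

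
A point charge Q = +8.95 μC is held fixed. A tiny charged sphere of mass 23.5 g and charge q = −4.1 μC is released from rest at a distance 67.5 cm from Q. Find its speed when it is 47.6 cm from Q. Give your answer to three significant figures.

4.17 m/s

Only the electrostatic force acts, so mechanical energy is conserved: ½mv² = U₁ − U₂ = kQq(1/r₁ − 1/r₂).
U₁ − U₂ = (8.99×10⁹ N·m²/C²)(8.95×10⁻⁶ C)(-4.10×10⁻⁶ C)(1/0.675 − 1/0.476) = 0.204 J.
v = √(2·0.204/0.0235) = 4.17 m/s.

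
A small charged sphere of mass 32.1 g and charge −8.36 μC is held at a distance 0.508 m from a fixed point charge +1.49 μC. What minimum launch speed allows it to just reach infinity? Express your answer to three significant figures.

3.71 m/s

To just escape, total mechanical energy must reach zero at infinity: ½mv²_min + U = 0, so ½mv²_min = −U = |kQq|/r.
|U| = |kQq|/r = (8.99×10⁹ N·m²/C²)(1.49×10⁻⁶)(8.36×10⁻⁶)/(0.508) = 0.220 J.
v_min = √(2|U|/m) = √(2·0.220/0.0321) = 3.71 m/s.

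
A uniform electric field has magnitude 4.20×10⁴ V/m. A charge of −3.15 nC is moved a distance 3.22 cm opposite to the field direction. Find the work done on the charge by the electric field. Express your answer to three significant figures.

4.26×10⁻⁶ J

The potential change for a displacement 3.22 cm opposite to the field direction is ΔV = +Ed = 1350 V.
W_field = −qΔV = 4.26×10⁻⁶ J.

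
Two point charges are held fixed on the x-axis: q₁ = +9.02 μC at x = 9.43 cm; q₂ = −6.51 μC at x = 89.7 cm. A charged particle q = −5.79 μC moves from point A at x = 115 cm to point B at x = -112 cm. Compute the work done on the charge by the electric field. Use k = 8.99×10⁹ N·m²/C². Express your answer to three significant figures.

The work done by the electric force is W_field = −ΔU = −q(V_B − V_A) = q(V_A − V_B).
At A: distances to the source charges are 1.06 m, 0.253 m; V_A = Σ kqᵢ/rᵢ = -1.55×10⁵ V.
At B: distances to the source charges are 1.21 m, 2.02 m; V_B = Σ kqᵢ/rᵢ = 3.78×10⁴ V.
ΔV = V_B − V_A = 1.92×10⁵ V.
W_field = −qΔV = −(-5.79×10⁻⁶ C)(1.92×10⁵ V) = 1.11 J.

1.11 J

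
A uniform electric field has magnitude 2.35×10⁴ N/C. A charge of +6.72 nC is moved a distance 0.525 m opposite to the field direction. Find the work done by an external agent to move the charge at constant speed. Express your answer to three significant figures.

8.29×10⁻⁵ J

The potential change for a displacement 0.525 m opposite to the field direction is ΔV = +Ed = 1.23×10⁴ V.
W_ext = qΔV = 8.29×10⁻⁵ J.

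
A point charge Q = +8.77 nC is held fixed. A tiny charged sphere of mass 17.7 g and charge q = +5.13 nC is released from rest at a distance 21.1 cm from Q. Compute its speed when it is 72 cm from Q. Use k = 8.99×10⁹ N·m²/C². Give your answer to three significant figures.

Only the electrostatic force acts, so mechanical energy is conserved: ½mv² = U₁ − U₂ = kQq(1/r₁ − 1/r₂).
U₁ − U₂ = (8.99×10⁹ N·m²/C²)(8.77×10⁻⁹ C)(5.13×10⁻⁹ C)(1/0.211 − 1/0.720) = 1.36×10⁻⁶ J.
v = √(2·1.36×10⁻⁶/0.0177) = 0.0124 m/s.

0.0124 m/s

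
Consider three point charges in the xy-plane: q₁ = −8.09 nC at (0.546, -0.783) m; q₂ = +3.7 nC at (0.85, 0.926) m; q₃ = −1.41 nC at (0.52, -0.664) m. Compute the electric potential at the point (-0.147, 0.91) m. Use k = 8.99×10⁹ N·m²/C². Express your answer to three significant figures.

The total potential is the scalar sum of each charge's contribution, V = Σ kqᵢ/rᵢ.
Distances from the field point to each charge: r₁ = 1.83 m, r₂ = 0.997 m, r₃ = 1.71 m.
V = k[(-8.09×10⁻⁹)/(1.83) + (3.70×10⁻⁹)/(0.997) + (-1.41×10⁻⁹)/(1.71)] = -13.8 V.

-13.8 V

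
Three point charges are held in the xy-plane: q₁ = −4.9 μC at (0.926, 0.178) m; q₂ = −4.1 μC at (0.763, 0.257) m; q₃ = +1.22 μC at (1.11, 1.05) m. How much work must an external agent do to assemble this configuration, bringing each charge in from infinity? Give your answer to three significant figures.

The assembly work is the sum of pairwise potential energies, U = Σ_{i<j} kqᵢqⱼ/rᵢⱼ.
Pair separations: r₁₂ = 0.181 m, r₁₃ = 0.891 m, r₂₃ = 0.866 m.
U = (0.997) + (-0.0603) + (-0.0520) = 0.885 J.

0.885 J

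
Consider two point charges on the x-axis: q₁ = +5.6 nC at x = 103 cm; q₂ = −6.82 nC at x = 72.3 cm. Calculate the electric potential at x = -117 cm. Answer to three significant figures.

-9.51 V

The total potential is the scalar sum of each charge's contribution, V = Σ kqᵢ/rᵢ.
Distances from the field point to each charge: r₁ = 2.20 m, r₂ = 1.89 m.
V = k[(5.60×10⁻⁹)/(2.20) + (-6.82×10⁻⁹)/(1.89)] = -9.51 V.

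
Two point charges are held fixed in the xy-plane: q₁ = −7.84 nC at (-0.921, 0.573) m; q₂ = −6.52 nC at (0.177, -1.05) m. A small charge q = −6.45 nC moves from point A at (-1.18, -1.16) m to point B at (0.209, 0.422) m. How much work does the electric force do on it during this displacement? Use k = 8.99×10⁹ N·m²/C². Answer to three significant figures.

The work done by the electric force is W_field = −ΔU = −q(V_B − V_A) = q(V_A − V_B).
At A: distances to the source charges are 1.75 m, 1.36 m; V_A = Σ kqᵢ/rᵢ = -83.3 V.
At B: distances to the source charges are 1.14 m, 1.47 m; V_B = Σ kqᵢ/rᵢ = -102 V.
ΔV = V_B − V_A = -18.4 V.
W_field = −qΔV = −(-6.45×10⁻⁹ C)(-18.4 V) = -1.18×10⁻⁷ J.

-1.18×10⁻⁷ J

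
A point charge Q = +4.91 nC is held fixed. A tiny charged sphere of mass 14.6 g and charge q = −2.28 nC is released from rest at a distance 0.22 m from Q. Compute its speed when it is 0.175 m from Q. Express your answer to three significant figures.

4.01×10⁻³ m/s

Only the electrostatic force acts, so mechanical energy is conserved: ½mv² = U₁ − U₂ = kQq(1/r₁ − 1/r₂).
U₁ − U₂ = (8.99×10⁹ N·m²/C²)(4.91×10⁻⁹ C)(-2.28×10⁻⁹ C)(1/0.220 − 1/0.175) = 1.18×10⁻⁷ J.
v = √(2·1.18×10⁻⁷/0.0146) = 4.01×10⁻³ m/s.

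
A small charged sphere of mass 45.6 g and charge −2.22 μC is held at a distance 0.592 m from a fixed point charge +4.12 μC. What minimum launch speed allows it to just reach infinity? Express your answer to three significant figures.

To just escape, total mechanical energy must reach zero at infinity: ½mv²_min + U = 0, so ½mv²_min = −U = |kQq|/r.
|U| = |kQq|/r = (8.99×10⁹ N·m²/C²)(4.12×10⁻⁶)(2.22×10⁻⁶)/(0.592) = 0.139 J.
v_min = √(2|U|/m) = √(2·0.139/0.0456) = 2.47 m/s.

2.47 m/s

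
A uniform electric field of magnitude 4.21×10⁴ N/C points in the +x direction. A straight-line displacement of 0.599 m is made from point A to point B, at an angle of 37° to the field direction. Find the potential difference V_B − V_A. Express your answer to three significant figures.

-2.01×10⁴ V

Only the component of displacement along E changes the potential: ΔV = −E·d·cosθ.
ΔV = −(4.21×10⁴ V/m)(0.599 m)cos37° = -2.01×10⁴ V.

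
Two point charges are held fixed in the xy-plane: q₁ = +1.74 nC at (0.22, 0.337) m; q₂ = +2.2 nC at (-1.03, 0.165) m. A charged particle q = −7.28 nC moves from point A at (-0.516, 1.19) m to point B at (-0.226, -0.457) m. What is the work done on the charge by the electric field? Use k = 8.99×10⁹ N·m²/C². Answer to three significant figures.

4.00×10⁻⁸ J

The work done by the electric force is W_field = −ΔU = −q(V_B − V_A) = q(V_A − V_B).
At A: distances to the source charges are 1.13 m, 1.15 m; V_A = Σ kqᵢ/rᵢ = 31.1 V.
At B: distances to the source charges are 0.911 m, 1.02 m; V_B = Σ kqᵢ/rᵢ = 36.6 V.
ΔV = V_B − V_A = 5.50 V.
W_field = −qΔV = −(-7.28×10⁻⁹ C)(5.50 V) = 4.00×10⁻⁸ J.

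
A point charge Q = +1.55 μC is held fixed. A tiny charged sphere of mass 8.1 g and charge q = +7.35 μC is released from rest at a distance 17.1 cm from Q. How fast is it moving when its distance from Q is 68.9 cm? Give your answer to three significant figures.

10.5 m/s

Only the electrostatic force acts, so mechanical energy is conserved: ½mv² = U₁ − U₂ = kQq(1/r₁ − 1/r₂).
U₁ − U₂ = (8.99×10⁹ N·m²/C²)(1.55×10⁻⁶ C)(7.35×10⁻⁶ C)(1/0.171 − 1/0.689) = 0.450 J.
v = √(2·0.450/8.10×10⁻³) = 10.5 m/s.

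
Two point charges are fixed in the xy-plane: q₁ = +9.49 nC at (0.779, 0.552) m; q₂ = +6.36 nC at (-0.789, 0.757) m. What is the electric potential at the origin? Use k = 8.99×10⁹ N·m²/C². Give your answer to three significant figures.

142 V

Electric potential is a scalar, so the contributions from each charge add algebraically: V = Σ kqᵢ/rᵢ.
Distances from the field point to each charge: r₁ = 0.955 m, r₂ = 1.09 m.
V = k[(9.49×10⁻⁹)/(0.955) + (6.36×10⁻⁹)/(1.09)] = 142 V.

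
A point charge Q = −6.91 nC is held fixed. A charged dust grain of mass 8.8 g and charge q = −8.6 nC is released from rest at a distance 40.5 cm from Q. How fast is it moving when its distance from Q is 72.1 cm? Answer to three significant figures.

0.0115 m/s

Only the electrostatic force acts, so mechanical energy is conserved: ½mv² = U₁ − U₂ = kQq(1/r₁ − 1/r₂).
U₁ − U₂ = (8.99×10⁹ N·m²/C²)(-6.91×10⁻⁹ C)(-8.60×10⁻⁹ C)(1/0.405 − 1/0.721) = 5.78×10⁻⁷ J.
v = √(2·5.78×10⁻⁷/8.80×10⁻³) = 0.0115 m/s.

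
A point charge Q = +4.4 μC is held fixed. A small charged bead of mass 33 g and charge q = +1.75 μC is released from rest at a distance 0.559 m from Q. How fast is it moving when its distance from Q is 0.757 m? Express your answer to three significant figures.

1.40 m/s

Only the electrostatic force acts, so mechanical energy is conserved: ½mv² = U₁ − U₂ = kQq(1/r₁ − 1/r₂).
U₁ − U₂ = (8.99×10⁹ N·m²/C²)(4.40×10⁻⁶ C)(1.75×10⁻⁶ C)(1/0.559 − 1/0.757) = 0.0324 J.
v = √(2·0.0324/0.0330) = 1.40 m/s.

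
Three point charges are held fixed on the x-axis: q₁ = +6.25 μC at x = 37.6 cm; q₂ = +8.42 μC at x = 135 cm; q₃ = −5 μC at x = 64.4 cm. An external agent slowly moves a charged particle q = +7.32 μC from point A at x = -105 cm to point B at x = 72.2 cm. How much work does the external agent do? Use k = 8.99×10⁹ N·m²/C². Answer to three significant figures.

For quasistatic motion the external work equals the change in potential energy: W_ext = qΔV = q(V_B − V_A).
At A: distances to the source charges are 1.43 m, 2.40 m, 1.69 m; V_A = Σ kqᵢ/rᵢ = 4.44×10⁴ V.
At B: distances to the source charges are 0.346 m, 0.628 m, 0.0780 m; V_B = Σ kqᵢ/rᵢ = -2.93×10⁵ V.
ΔV = V_B − V_A = -3.38×10⁵ V.
W_ext = qΔV = (7.32×10⁻⁶ C)(-3.38×10⁵ V) = -2.47 J.

-2.47 J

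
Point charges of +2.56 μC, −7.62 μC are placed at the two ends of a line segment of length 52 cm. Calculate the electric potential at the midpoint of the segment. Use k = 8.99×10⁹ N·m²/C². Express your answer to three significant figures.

The total potential is the scalar sum of each charge's contribution, V = Σ kqᵢ/rᵢ.
Each charge is 0.260 m from the midpoint.
V = k[(2.56×10⁻⁶)/(0.260) + (-7.62×10⁻⁶)/(0.260)] = -1.75×10⁵ V.

-1.75×10⁵ V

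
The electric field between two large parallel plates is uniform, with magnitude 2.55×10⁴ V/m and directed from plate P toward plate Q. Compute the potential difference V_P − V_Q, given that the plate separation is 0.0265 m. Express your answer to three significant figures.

In a uniform field, potential decreases in the direction of E: ΔV = −E·d for a displacement d parallel to E.
Going from Q to P is a displacement of 0.0265 m opposite to the field, so V_P − V_Q = +Ed = 676 V.

676 V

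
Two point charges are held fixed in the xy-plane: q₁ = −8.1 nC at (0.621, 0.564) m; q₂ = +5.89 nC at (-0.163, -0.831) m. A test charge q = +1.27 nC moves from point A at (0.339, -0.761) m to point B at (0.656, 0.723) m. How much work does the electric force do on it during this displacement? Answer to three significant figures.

5.94×10⁻⁷ J

The work done by the electric force is W_field = −ΔU = −q(V_B − V_A) = q(V_A − V_B).
At A: distances to the source charges are 1.35 m, 0.507 m; V_A = Σ kqᵢ/rᵢ = 50.7 V.
At B: distances to the source charges are 0.163 m, 1.76 m; V_B = Σ kqᵢ/rᵢ = -417 V.
ΔV = V_B − V_A = -468 V.
W_field = −qΔV = −(1.27×10⁻⁹ C)(-468 V) = 5.94×10⁻⁷ J.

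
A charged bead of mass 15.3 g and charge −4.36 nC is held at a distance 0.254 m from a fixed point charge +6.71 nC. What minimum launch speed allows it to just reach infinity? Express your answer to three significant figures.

0.0116 m/s

To just escape, total mechanical energy must reach zero at infinity: ½mv²_min + U = 0, so ½mv²_min = −U = |kQq|/r.
|U| = |kQq|/r = (8.99×10⁹ N·m²/C²)(6.71×10⁻⁹)(4.36×10⁻⁹)/(0.254) = 1.04×10⁻⁶ J.
v_min = √(2|U|/m) = √(2·1.04×10⁻⁶/0.0153) = 0.0116 m/s.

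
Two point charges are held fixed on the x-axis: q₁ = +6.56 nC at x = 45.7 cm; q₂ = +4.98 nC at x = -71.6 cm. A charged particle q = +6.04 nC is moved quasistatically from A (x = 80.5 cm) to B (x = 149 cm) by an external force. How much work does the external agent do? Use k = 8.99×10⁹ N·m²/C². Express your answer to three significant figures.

For quasistatic motion the external work equals the change in potential energy: W_ext = qΔV = q(V_B − V_A).
At A: distances to the source charges are 0.348 m, 1.52 m; V_A = Σ kqᵢ/rᵢ = 199 V.
At B: distances to the source charges are 1.03 m, 2.21 m; V_B = Σ kqᵢ/rᵢ = 77.4 V.
ΔV = V_B − V_A = -122 V.
W_ext = qΔV = (6.04×10⁻⁹ C)(-122 V) = -7.34×10⁻⁷ J.

-7.34×10⁻⁷ J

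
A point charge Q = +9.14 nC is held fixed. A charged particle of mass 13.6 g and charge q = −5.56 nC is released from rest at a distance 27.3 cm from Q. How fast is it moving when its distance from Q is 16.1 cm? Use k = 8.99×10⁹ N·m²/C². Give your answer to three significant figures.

Only the electrostatic force acts, so mechanical energy is conserved: ½mv² = U₁ − U₂ = kQq(1/r₁ − 1/r₂).
U₁ − U₂ = (8.99×10⁹ N·m²/C²)(9.14×10⁻⁹ C)(-5.56×10⁻⁹ C)(1/0.273 − 1/0.161) = 1.16×10⁻⁶ J.
v = √(2·1.16×10⁻⁶/0.0136) = 0.0131 m/s.

0.0131 m/s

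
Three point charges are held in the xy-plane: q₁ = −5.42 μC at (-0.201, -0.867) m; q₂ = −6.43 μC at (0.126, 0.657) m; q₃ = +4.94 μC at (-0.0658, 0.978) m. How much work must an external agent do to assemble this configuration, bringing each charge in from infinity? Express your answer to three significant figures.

-0.693 J

The assembly work is the sum of pairwise potential energies, U = Σ_{i<j} kqᵢqⱼ/rᵢⱼ.
Pair separations: r₁₂ = 1.56 m, r₁₃ = 1.85 m, r₂₃ = 0.374 m.
U = (0.201) + (-0.130) + (-0.764) = -0.693 J.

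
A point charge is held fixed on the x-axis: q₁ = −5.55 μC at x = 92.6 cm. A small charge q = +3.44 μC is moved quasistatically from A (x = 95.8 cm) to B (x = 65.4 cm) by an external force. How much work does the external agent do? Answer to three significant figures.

4.73 J

For quasistatic motion the external work equals the change in potential energy: W_ext = qΔV = q(V_B − V_A).
At A: distance to the source charge is 0.0320 m; V_A = kq₁/r = -1.56×10⁶ V.
At B: distance to the source charge is 0.272 m; V_B = kq₁/r = -1.83×10⁵ V.
ΔV = V_B − V_A = 1.38×10⁶ V.
W_ext = qΔV = (3.44×10⁻⁶ C)(1.38×10⁶ V) = 4.73 J.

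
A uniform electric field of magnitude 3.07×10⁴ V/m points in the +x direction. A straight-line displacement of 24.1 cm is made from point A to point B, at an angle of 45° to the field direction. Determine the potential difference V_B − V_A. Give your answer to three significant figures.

-5230 V

Only the component of displacement along E changes the potential: ΔV = −E·d·cosθ.
ΔV = −(3.07×10⁴ V/m)(0.241 m)cos45° = -5230 V.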